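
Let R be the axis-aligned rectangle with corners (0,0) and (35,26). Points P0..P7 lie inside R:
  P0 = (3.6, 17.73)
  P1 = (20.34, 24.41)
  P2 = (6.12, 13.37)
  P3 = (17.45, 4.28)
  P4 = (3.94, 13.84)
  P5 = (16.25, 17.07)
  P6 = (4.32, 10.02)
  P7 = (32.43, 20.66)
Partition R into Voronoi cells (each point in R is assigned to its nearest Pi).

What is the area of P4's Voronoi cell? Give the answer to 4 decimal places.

1. box [0,35]×[0,26]: [(0, 0) (35, 0) (35, 26) (0, 26)]
2. ⊥bis P4·P0 via (3.77,15.785): [(0, 15.4555) (0, 0) (35, 0) (35, 18.5146)]  |A|=594.4768
3. ⊥bis P4·P1 via (12.14,19.125): [(13.7315, 16.6557) (0, 15.4555) (0, 0) (24.4663, 0)]  |A|=309.8649
4. ⊥bis P4·P2 via (5.03,13.605): [(5.5332, 15.9391) (0, 15.4555) (0, 0) (2.0968, 0)]  |A|=59.47
5. ⊥bis P4·P3 via (10.695,9.06): [(5.5332, 15.9391) (0, 15.4555) (0, 0) (2.0968, 0)]  |A|=59.47
6. ⊥bis P4·P5 via (10.095,15.455): [(5.5332, 15.9391) (0, 15.4555) (0, 0) (2.0968, 0)]  |A|=59.47
7. ⊥bis P4·P6 via (4.13,11.93): [(4.6807, 11.9848) (5.5332, 15.9391) (0, 15.4555) (0, 11.5192)]  |A|=19.9463
8. ⊥bis P4·P7 via (18.185,17.25): [(4.6807, 11.9848) (5.5332, 15.9391) (0, 15.4555) (0, 11.5192)]  |A|=19.9463
9. canonical 4-gon: [(4.6807, 11.9848) (5.5332, 15.9391) (0, 15.4555) (0, 11.5192)]
10. shoelace: 19.9463

Area of P4's cell: 19.9463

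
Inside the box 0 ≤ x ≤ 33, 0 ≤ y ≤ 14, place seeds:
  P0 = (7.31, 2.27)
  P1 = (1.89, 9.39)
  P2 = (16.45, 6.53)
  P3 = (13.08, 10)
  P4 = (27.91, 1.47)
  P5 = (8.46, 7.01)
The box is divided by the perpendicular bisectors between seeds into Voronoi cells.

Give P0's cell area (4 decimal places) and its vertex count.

1. box [0,33]×[0,14]: [(0, 0) (33, 0) (33, 14) (0, 14)]
2. ⊥bis P0·P1 via (4.6,5.83): [(0, 2.3283) (0, 0) (33, 0) (33, 14) (15.3325, 14)]  |A|=372.5217
3. ⊥bis P0·P2 via (11.88,4.4): [(9.4815, 9.546) (0, 2.3283) (0, 0) (13.9308, 0)]  |A|=77.5295
4. ⊥bis P0·P3 via (10.195,6.135): [(11.5389, 5.1319) (7.5723, 8.0927) (0, 2.3283) (0, 0) (13.9308, 0)]  |A|=71.8208
5. ⊥bis P0·P4 via (17.61,1.87): [(11.5389, 5.1319) (7.5723, 8.0927) (0, 2.3283) (0, 0) (13.9308, 0)]  |A|=71.8208
6. ⊥bis P0·P5 via (7.885,4.64): [(12.2632, 3.5778) (4.2085, 5.532) (0, 2.3283) (0, 0) (13.9308, 0)]  |A|=56.2113
7. canonical 5-gon: [(12.2632, 3.5778) (4.2085, 5.532) (0, 2.3283) (0, 0) (13.9308, 0)]
8. shoelace: 56.2113

Area of P0's cell: 56.2113 (5 vertices)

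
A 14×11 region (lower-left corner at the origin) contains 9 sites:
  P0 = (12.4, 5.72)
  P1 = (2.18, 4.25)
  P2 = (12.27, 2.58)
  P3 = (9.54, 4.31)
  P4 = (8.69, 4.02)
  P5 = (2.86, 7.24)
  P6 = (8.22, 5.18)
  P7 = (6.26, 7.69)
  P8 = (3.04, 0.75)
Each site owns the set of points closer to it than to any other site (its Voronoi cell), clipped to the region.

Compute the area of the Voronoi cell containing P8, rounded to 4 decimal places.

1. box [0,14]×[0,11]: [(0, 0) (14, 0) (14, 11) (0, 11)]
2. ⊥bis P8·P0 via (7.72,3.235): [(0, 0) (9.4377, 0) (3.5969, 11) (0, 11)]  |A|=71.6906
3. ⊥bis P8·P1 via (2.61,2.5): [(0, 1.8587) (0, 0) (9.4377, 0) (7.4755, 3.6955)]  |A|=24.3859
4. ⊥bis P8·P2 via (7.655,1.665): [(7.2628, 3.6433) (0, 1.8587) (0, 0) (7.9851, 0)]  |A|=21.2955
5. ⊥bis P8·P3 via (6.29,2.53): [(5.868, 3.3005) (0, 1.8587) (0, 0) (7.6757, 0)]  |A|=18.1203
6. ⊥bis P8·P4 via (5.865,2.385): [(5.4015, 3.1859) (0, 1.8587) (0, 0) (7.2453, 0)]  |A|=16.5613
7. ⊥bis P8·P5 via (2.95,3.995): [(5.4015, 3.1859) (0, 1.8587) (0, 0) (7.2453, 0)]  |A|=16.5613
8. ⊥bis P8·P6 via (5.63,2.965): [(5.4015, 3.1859) (0, 1.8587) (0, 0) (7.2453, 0)]  |A|=16.5613
9. ⊥bis P8·P7 via (4.65,4.22): [(5.4015, 3.1859) (0, 1.8587) (0, 0) (7.2453, 0)]  |A|=16.5613
10. canonical 4-gon: [(5.4015, 3.1859) (0, 1.8587) (0, 0) (7.2453, 0)]
11. shoelace: 16.5613

Area of P8's cell: 16.5613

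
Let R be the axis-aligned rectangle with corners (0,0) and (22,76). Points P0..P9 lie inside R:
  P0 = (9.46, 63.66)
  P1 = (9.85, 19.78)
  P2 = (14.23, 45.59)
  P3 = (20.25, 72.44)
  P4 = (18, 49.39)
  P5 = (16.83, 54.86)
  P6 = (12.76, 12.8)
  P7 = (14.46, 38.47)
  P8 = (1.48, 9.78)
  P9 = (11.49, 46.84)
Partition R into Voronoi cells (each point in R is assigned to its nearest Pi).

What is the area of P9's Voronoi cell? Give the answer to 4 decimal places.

Area of P9's cell: 177.1023

1. box [0,22]×[0,76]: [(0, 0) (22, 0) (22, 76) (0, 76)]
2. ⊥bis P9·P0 via (10.475,55.25): [(0, 53.9858) (0, 0) (22, 0) (22, 56.6409)]  |A|=1216.894
3. ⊥bis P9·P1 via (10.67,33.31): [(0, 53.9858) (0, 33.9567) (22, 32.6233) (22, 56.6409)]  |A|=484.514
4. ⊥bis P9·P2 via (12.86,46.215): [(17.3609, 56.0811) (0, 53.9858) (0, 33.9567) (7.0722, 33.5281)]  |A|=255.8163
5. ⊥bis P9·P3 via (15.87,59.64): [(17.3609, 56.0811) (0, 53.9858) (0, 33.9567) (7.0722, 33.5281)]  |A|=255.8163
6. ⊥bis P9·P4 via (14.745,48.115): [(14.2746, 49.3158) (11.8836, 55.42) (0, 53.9858) (0, 33.9567) (7.0722, 33.5281)]  |A|=238.3087
7. ⊥bis P9·P5 via (14.16,50.85): [(14.2746, 49.3158) (13.5021, 51.2881) (8.0003, 54.9513) (0, 53.9858) (0, 33.9567) (7.0722, 33.5281)]  |A|=229.9067
8. ⊥bis P9·P6 via (12.125,29.82): [(14.2746, 49.3158) (13.5021, 51.2881) (8.0003, 54.9513) (0, 53.9858) (0, 33.9567) (7.0722, 33.5281)]  |A|=229.9067
9. ⊥bis P9·P7 via (12.975,42.655): [(10.9, 41.9187) (14.2746, 49.3158) (13.5021, 51.2881) (8.0003, 54.9513) (0, 53.9858) (0, 38.051)]  |A|=177.1023
10. ⊥bis P9·P8 via (6.485,28.31): [(10.9, 41.9187) (14.2746, 49.3158) (13.5021, 51.2881) (8.0003, 54.9513) (0, 53.9858) (0, 38.051)]  |A|=177.1023
11. canonical 6-gon: [(10.9, 41.9187) (14.2746, 49.3158) (13.5021, 51.2881) (8.0003, 54.9513) (0, 53.9858) (0, 38.051)]
12. shoelace: 177.1023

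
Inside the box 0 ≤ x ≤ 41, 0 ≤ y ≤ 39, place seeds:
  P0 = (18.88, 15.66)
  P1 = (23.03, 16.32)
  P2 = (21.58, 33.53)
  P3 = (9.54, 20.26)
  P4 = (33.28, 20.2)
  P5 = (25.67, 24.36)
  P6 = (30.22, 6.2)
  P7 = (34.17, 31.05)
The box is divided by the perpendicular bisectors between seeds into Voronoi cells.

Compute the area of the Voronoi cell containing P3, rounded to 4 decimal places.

Area of P3's cell: 426.3970

1. box [0,41]×[0,39]: [(0, 0) (41, 0) (41, 39) (0, 39)]
2. ⊥bis P3·P0 via (14.21,17.96): [(0, 0) (5.3646, 0) (24.5723, 39) (0, 39)]  |A|=583.7699
3. ⊥bis P3·P1 via (16.285,18.29): [(0, 0) (5.3646, 0) (19.0718, 27.8315) (22.3337, 39) (0, 39)]  |A|=571.2691
4. ⊥bis P3·P2 via (15.56,26.895): [(0, 0) (5.3646, 0) (17.6684, 24.982) (2.2184, 39) (0, 39)]  |A|=427.0914
5. ⊥bis P3·P4 via (21.41,20.23): [(0, 0) (5.3646, 0) (17.6684, 24.982) (2.2184, 39) (0, 39)]  |A|=427.0914
6. ⊥bis P3·P5 via (17.605,22.31): [(0, 0) (5.3646, 0) (17.1786, 23.9875) (16.7032, 25.8577) (2.2184, 39) (0, 39)]  |A|=426.397
7. ⊥bis P3·P6 via (19.88,13.23): [(0, 0) (5.3646, 0) (17.1786, 23.9875) (16.7032, 25.8577) (2.2184, 39) (0, 39)]  |A|=426.397
8. ⊥bis P3·P7 via (21.855,25.655): [(0, 0) (5.3646, 0) (17.1786, 23.9875) (16.7032, 25.8577) (2.2184, 39) (0, 39)]  |A|=426.397
9. canonical 6-gon: [(0, 0) (5.3646, 0) (17.1786, 23.9875) (16.7032, 25.8577) (2.2184, 39) (0, 39)]
10. shoelace: 426.397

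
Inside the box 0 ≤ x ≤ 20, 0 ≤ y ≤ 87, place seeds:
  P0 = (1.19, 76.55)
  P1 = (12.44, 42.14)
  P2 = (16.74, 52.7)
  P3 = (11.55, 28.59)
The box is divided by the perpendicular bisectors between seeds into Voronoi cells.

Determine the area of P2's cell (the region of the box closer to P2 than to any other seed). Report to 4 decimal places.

Area of P2's cell: 320.2155

1. box [0,20]×[0,87]: [(0, 0) (20, 0) (20, 87) (0, 87)]
2. ⊥bis P2·P0 via (8.965,64.625): [(0, 58.7799) (0, 0) (20, 0) (20, 71.8197)]  |A|=1305.9962
3. ⊥bis P2·P1 via (14.59,47.42): [(0, 58.7799) (0, 53.361) (20, 45.2171) (20, 71.8197)]  |A|=320.2155
4. ⊥bis P2·P3 via (14.145,40.645): [(0, 58.7799) (0, 53.361) (20, 45.2171) (20, 71.8197)]  |A|=320.2155
5. canonical 4-gon: [(0, 58.7799) (0, 53.361) (20, 45.2171) (20, 71.8197)]
6. shoelace: 320.2155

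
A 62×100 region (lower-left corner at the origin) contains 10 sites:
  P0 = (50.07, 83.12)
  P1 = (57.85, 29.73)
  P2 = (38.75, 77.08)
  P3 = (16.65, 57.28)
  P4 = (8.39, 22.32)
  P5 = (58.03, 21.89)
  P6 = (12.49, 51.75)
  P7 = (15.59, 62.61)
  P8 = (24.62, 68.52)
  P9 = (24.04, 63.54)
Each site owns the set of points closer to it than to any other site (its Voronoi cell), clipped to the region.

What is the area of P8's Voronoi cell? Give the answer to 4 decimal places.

1. box [0,62]×[0,100]: [(0, 0) (62, 0) (62, 100) (0, 100)]
2. ⊥bis P8·P0 via (37.345,75.82): [(0, 0) (62, 0) (62, 32.8426) (23.4736, 100) (0, 100)]  |A|=4906.3328
3. ⊥bis P8·P1 via (41.235,49.125): [(0, 13.8005) (48.8948, 55.6869) (23.4736, 100) (0, 100)]  |A|=2627.4493
4. ⊥bis P8·P2 via (31.685,72.8): [(0, 13.8005) (44.39, 51.8278) (15.2072, 100) (0, 100)]  |A|=2279.481
5. ⊥bis P8·P3 via (20.635,62.9): [(0, 77.5318) (40.7037, 48.6698) (44.39, 51.8278) (15.2072, 100) (0, 100)]  |A|=982.4324
6. ⊥bis P8·P4 via (16.505,45.42): [(0, 77.5318) (40.7037, 48.6698) (44.39, 51.8278) (15.2072, 100) (0, 100)]  |A|=982.4324
7. ⊥bis P8·P5 via (41.325,45.205): [(0, 77.5318) (40.7037, 48.6698) (44.39, 51.8278) (15.2072, 100) (0, 100)]  |A|=982.4324
8. ⊥bis P8·P6 via (18.555,60.135): [(0, 77.5318) (40.7037, 48.6698) (44.39, 51.8278) (15.2072, 100) (0, 100)]  |A|=982.4324
9. ⊥bis P8·P7 via (20.105,65.565): [(0, 96.2838) (22.9006, 61.2935) (40.7037, 48.6698) (44.39, 51.8278) (15.2072, 100) (0, 100)]  |A|=767.7155
10. ⊥bis P8·P9 via (24.33,66.03): [(0, 96.2838) (19.4269, 66.601) (36.656, 64.5944) (15.2072, 100) (0, 100)]  |A|=573.5307
11. canonical 5-gon: [(0, 96.2838) (19.4269, 66.601) (36.656, 64.5944) (15.2072, 100) (0, 100)]
12. shoelace: 573.5307

Area of P8's cell: 573.5307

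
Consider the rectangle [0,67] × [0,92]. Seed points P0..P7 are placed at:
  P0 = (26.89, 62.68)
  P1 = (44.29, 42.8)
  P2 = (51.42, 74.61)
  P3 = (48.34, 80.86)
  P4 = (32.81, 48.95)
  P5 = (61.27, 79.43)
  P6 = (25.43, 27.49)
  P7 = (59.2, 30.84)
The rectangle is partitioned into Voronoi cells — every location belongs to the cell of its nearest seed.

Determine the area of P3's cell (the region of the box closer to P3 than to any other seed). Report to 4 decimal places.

1. box [0,67]×[0,92]: [(0, 0) (67, 0) (67, 92) (0, 92)]
2. ⊥bis P3·P0 via (37.615,71.77): [(67, 37.0996) (67, 92) (20.469, 92)]  |A|=1277.2854
3. ⊥bis P3·P1 via (46.315,61.83): [(46.0124, 61.8622) (67, 59.6289) (67, 92) (20.469, 92)]  |A|=1040.867
4. ⊥bis P3·P2 via (49.88,77.735): [(37.6623, 71.7141) (67, 86.1717) (67, 92) (20.469, 92)]  |A|=557.4543
5. ⊥bis P3·P4 via (40.575,64.905): [(37.6623, 71.7141) (67, 86.1717) (67, 92) (20.469, 92)]  |A|=557.4543
6. ⊥bis P3·P5 via (54.805,80.145): [(37.6623, 71.7141) (54.807, 80.163) (56.1161, 92) (20.469, 92)]  |A|=457.5061
7. ⊥bis P3·P6 via (36.885,54.175): [(37.6623, 71.7141) (54.807, 80.163) (56.1161, 92) (20.469, 92)]  |A|=457.5061
8. ⊥bis P3·P7 via (53.77,55.85): [(37.6623, 71.7141) (54.807, 80.163) (56.1161, 92) (20.469, 92)]  |A|=457.5061
9. canonical 4-gon: [(37.6623, 71.7141) (54.807, 80.163) (56.1161, 92) (20.469, 92)]
10. shoelace: 457.5061

Area of P3's cell: 457.5061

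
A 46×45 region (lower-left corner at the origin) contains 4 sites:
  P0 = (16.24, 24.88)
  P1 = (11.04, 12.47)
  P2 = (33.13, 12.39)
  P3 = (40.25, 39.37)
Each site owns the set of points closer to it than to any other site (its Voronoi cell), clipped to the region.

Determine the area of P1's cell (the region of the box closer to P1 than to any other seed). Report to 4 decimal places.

Area of P1's cell: 436.2081

1. box [0,46]×[0,45]: [(0, 0) (46, 0) (46, 45) (0, 45)]
2. ⊥bis P1·P0 via (13.64,18.675): [(0, 24.3904) (0, 0) (46, 0) (46, 5.1156)]  |A|=678.6381
3. ⊥bis P1·P2 via (22.085,12.43): [(22.0948, 15.1323) (0, 24.3904) (0, 0) (22.04, 0)]  |A|=436.2081
4. ⊥bis P1·P3 via (25.645,25.92): [(22.0948, 15.1323) (0, 24.3904) (0, 0) (22.04, 0)]  |A|=436.2081
5. canonical 4-gon: [(22.0948, 15.1323) (0, 24.3904) (0, 0) (22.04, 0)]
6. shoelace: 436.2081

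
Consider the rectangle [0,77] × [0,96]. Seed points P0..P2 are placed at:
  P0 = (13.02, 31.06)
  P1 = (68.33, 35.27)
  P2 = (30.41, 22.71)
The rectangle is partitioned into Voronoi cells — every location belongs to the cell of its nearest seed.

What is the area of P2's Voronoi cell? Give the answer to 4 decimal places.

1. box [0,77]×[0,96]: [(0, 0) (77, 0) (77, 96) (0, 96)]
2. ⊥bis P2·P0 via (21.715,26.885): [(8.8059, 0) (77, 0) (77, 96) (54.9013, 96)]  |A|=4334.0544
3. ⊥bis P2·P1 via (49.37,28.99): [(38.4933, 61.828) (8.8059, 0) (58.9722, 0)]  |A|=1550.8414
4. canonical 3-gon: [(38.4933, 61.828) (8.8059, 0) (58.9722, 0)]
5. shoelace: 1550.8414

Area of P2's cell: 1550.8414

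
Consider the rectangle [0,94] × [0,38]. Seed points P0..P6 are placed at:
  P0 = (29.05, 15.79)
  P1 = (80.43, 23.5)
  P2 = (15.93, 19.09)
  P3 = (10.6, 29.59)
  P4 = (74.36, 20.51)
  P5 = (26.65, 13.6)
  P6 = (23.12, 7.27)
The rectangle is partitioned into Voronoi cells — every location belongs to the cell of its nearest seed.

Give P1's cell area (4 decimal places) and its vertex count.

Area of P1's cell: 574.7415 (4 vertices)

1. box [0,94]×[0,38]: [(0, 0) (94, 0) (94, 38) (0, 38)]
2. ⊥bis P1·P0 via (54.74,19.645): [(57.6879, 0) (94, 0) (94, 38) (51.9857, 38)]  |A|=1488.2021
3. ⊥bis P1·P2 via (48.18,21.295): [(57.6879, 0) (94, 0) (94, 38) (51.9857, 38)]  |A|=1488.2021
4. ⊥bis P1·P3 via (45.515,26.545): [(57.6879, 0) (94, 0) (94, 38) (51.9857, 38)]  |A|=1488.2021
5. ⊥bis P1·P4 via (77.395,22.005): [(88.2344, 0) (94, 0) (94, 38) (69.5161, 38)]  |A|=574.7415
6. ⊥bis P1·P5 via (53.54,18.55): [(88.2344, 0) (94, 0) (94, 38) (69.5161, 38)]  |A|=574.7415
7. ⊥bis P1·P6 via (51.775,15.385): [(88.2344, 0) (94, 0) (94, 38) (69.5161, 38)]  |A|=574.7415
8. canonical 4-gon: [(88.2344, 0) (94, 0) (94, 38) (69.5161, 38)]
9. shoelace: 574.7415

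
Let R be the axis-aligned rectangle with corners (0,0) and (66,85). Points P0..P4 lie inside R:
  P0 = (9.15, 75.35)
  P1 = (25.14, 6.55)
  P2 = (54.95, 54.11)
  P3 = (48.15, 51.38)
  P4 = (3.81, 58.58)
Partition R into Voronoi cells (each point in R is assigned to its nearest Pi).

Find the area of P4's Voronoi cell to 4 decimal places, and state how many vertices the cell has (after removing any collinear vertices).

1. box [0,66]×[0,85]: [(0, 0) (66, 0) (66, 85) (0, 85)]
2. ⊥bis P4·P0 via (6.48,66.965): [(0, 69.0284) (0, 0) (66, 0) (66, 48.0123)]  |A|=3862.343
3. ⊥bis P4·P1 via (14.475,32.565): [(58.2078, 50.4935) (0, 69.0284) (0, 26.6309)]  |A|=1233.9335
4. ⊥bis P4·P2 via (29.38,56.345): [(27.7782, 38.0187) (29.663, 59.5829) (0, 69.0284) (0, 26.6309)]  |A|=917.5939
5. ⊥bis P4·P3 via (25.98,54.98): [(22.9011, 36.0193) (26.8718, 60.4717) (0, 69.0284) (0, 26.6309)]  |A|=831.0026
6. canonical 4-gon: [(22.9011, 36.0193) (26.8718, 60.4717) (0, 69.0284) (0, 26.6309)]
7. shoelace: 831.0026

Area of P4's cell: 831.0026 (4 vertices)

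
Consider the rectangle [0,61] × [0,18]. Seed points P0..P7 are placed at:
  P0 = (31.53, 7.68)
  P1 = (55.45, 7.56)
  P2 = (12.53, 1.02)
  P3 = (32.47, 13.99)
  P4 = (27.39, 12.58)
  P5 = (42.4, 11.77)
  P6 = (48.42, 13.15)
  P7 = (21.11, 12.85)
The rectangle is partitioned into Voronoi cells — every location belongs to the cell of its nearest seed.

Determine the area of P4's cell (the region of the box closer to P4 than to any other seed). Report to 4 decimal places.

Area of P4's cell: 54.3336

1. box [0,61]×[0,18]: [(0, 0) (61, 0) (61, 18) (0, 18)]
2. ⊥bis P4·P0 via (29.46,10.13): [(0, 0) (17.4704, 0) (38.7747, 18) (0, 18)]  |A|=506.2061
3. ⊥bis P4·P1 via (41.42,10.07): [(0, 0) (17.4704, 0) (38.7747, 18) (0, 18)]  |A|=506.2061
4. ⊥bis P4·P2 via (19.96,6.8): [(22.1646, 3.9661) (38.7747, 18) (11.2472, 18)]  |A|=193.1592
5. ⊥bis P4·P3 via (29.93,13.285): [(22.1646, 3.9661) (30.5501, 11.051) (28.6213, 18) (11.2472, 18)]  |A|=157.8811
6. ⊥bis P4·P5 via (34.895,12.175): [(22.1646, 3.9661) (30.5501, 11.051) (28.6213, 18) (11.2472, 18)]  |A|=157.8811
7. ⊥bis P4·P6 via (37.905,12.865): [(22.1646, 3.9661) (30.5501, 11.051) (28.6213, 18) (11.2472, 18)]  |A|=157.8811
8. ⊥bis P4·P7 via (24.25,12.715): [(23.9383, 5.4647) (30.5501, 11.051) (28.6213, 18) (24.4772, 18)]  |A|=54.3336
9. canonical 4-gon: [(23.9383, 5.4647) (30.5501, 11.051) (28.6213, 18) (24.4772, 18)]
10. shoelace: 54.3336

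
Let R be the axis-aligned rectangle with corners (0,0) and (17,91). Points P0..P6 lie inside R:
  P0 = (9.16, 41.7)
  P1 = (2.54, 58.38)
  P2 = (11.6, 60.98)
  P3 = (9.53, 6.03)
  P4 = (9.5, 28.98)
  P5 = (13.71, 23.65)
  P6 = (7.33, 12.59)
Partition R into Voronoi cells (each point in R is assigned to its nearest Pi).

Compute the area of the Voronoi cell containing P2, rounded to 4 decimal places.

1. box [0,17]×[0,91]: [(0, 0) (17, 0) (17, 91) (0, 91)]
2. ⊥bis P2·P0 via (10.38,51.34): [(0, 52.6537) (17, 50.5022) (17, 91) (0, 91)]  |A|=670.1753
3. ⊥bis P2·P1 via (7.07,59.68): [(0, 84.3162) (9.4288, 51.4604) (17, 50.5022) (17, 91) (0, 91)]  |A|=520.9047
4. ⊥bis P2·P3 via (10.565,33.505): [(0, 84.3162) (9.4288, 51.4604) (17, 50.5022) (17, 91) (0, 91)]  |A|=520.9047
5. ⊥bis P2·P4 via (10.55,44.98): [(0, 84.3162) (9.4288, 51.4604) (17, 50.5022) (17, 91) (0, 91)]  |A|=520.9047
6. ⊥bis P2·P5 via (12.655,42.315): [(0, 84.3162) (9.4288, 51.4604) (17, 50.5022) (17, 91) (0, 91)]  |A|=520.9047
7. ⊥bis P2·P6 via (9.465,36.785): [(0, 84.3162) (9.4288, 51.4604) (17, 50.5022) (17, 91) (0, 91)]  |A|=520.9047
8. canonical 5-gon: [(0, 84.3162) (9.4288, 51.4604) (17, 50.5022) (17, 91) (0, 91)]
9. shoelace: 520.9047

Area of P2's cell: 520.9047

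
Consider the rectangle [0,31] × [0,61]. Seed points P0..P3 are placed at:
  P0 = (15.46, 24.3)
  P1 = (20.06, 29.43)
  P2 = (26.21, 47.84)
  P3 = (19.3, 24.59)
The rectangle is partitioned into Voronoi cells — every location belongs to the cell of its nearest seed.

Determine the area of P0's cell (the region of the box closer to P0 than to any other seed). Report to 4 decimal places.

Area of P0's cell: 630.5196

1. box [0,31]×[0,61]: [(0, 0) (31, 0) (31, 61) (0, 61)]
2. ⊥bis P0·P1 via (17.76,26.865): [(0, 42.7901) (0, 0) (31, 0) (31, 14.9929)]  |A|=895.6368
3. ⊥bis P0·P2 via (20.835,36.07): [(0, 42.7901) (0, 0) (31, 0) (31, 14.9929)]  |A|=895.6368
4. ⊥bis P0·P3 via (17.38,24.445): [(17.1564, 27.4063) (0, 42.7901) (0, 0) (19.2261, 0)]  |A|=630.5196
5. canonical 4-gon: [(17.1564, 27.4063) (0, 42.7901) (0, 0) (19.2261, 0)]
6. shoelace: 630.5196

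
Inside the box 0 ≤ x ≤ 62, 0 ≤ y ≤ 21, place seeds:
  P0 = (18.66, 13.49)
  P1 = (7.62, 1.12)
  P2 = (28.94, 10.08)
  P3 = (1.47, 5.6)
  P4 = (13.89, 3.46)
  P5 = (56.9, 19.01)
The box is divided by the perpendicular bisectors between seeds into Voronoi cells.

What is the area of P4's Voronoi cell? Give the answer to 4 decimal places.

1. box [0,62]×[0,21]: [(0, 0) (62, 0) (62, 21) (0, 21)]
2. ⊥bis P4·P0 via (16.275,8.475): [(0, 16.215) (0, 0) (34.0956, 0)]  |A|=276.4293
3. ⊥bis P4·P1 via (10.755,2.29): [(6.7575, 13.0013) (11.6096, 0) (34.0956, 0)]  |A|=146.173
4. ⊥bis P4·P2 via (21.415,6.77): [(21.8263, 5.835) (6.7575, 13.0013) (11.6096, 0) (24.3929, 0)]  |A|=117.8656
5. ⊥bis P4·P3 via (7.68,4.53): [(21.8263, 5.835) (8.9592, 11.9542) (8.3872, 8.6345) (11.6096, 0) (24.3929, 0)]  |A|=113.9116
6. ⊥bis P4·P5 via (35.395,11.235): [(21.8263, 5.835) (8.9592, 11.9542) (8.3872, 8.6345) (11.6096, 0) (24.3929, 0)]  |A|=113.9116
7. canonical 5-gon: [(21.8263, 5.835) (8.9592, 11.9542) (8.3872, 8.6345) (11.6096, 0) (24.3929, 0)]
8. shoelace: 113.9116

Area of P4's cell: 113.9116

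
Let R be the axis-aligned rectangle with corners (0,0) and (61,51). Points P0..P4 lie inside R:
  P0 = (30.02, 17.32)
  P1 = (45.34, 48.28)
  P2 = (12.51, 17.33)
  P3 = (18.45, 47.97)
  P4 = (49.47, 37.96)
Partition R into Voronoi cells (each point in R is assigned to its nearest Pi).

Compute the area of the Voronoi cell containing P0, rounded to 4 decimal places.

1. box [0,61]×[0,51]: [(0, 0) (61, 0) (61, 51) (0, 51)]
2. ⊥bis P0·P1 via (37.68,32.8): [(0, 0) (61, 0) (61, 21.2605) (0.8998, 51) (0, 51)]  |A|=2217.3262
3. ⊥bis P0·P2 via (21.265,17.325): [(21.2551, 0) (61, 0) (61, 21.2605) (21.2785, 40.916)]  |A|=1235.3512
4. ⊥bis P0·P3 via (24.235,32.645): [(21.2731, 31.5269) (21.2551, 0) (61, 0) (61, 21.2605) (32.0395, 35.5911)]  |A|=1184.8188
5. ⊥bis P0·P4 via (39.745,27.64): [(31.5168, 35.3938) (21.2731, 31.5269) (21.2551, 0) (61, 0) (61, 7.6105)]  |A|=976.9929
6. canonical 5-gon: [(31.5168, 35.3938) (21.2731, 31.5269) (21.2551, 0) (61, 0) (61, 7.6105)]
7. shoelace: 976.9929

Area of P0's cell: 976.9929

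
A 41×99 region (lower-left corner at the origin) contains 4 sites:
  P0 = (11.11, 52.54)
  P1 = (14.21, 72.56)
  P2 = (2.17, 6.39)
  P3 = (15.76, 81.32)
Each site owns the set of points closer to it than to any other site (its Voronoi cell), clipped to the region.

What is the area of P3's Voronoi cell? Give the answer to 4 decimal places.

1. box [0,41]×[0,99]: [(0, 0) (41, 0) (41, 99) (0, 99)]
2. ⊥bis P3·P0 via (13.435,66.93): [(0, 69.1007) (41, 62.4763) (41, 99) (0, 99)]  |A|=1361.6713
3. ⊥bis P3·P1 via (14.985,76.94): [(0, 79.5915) (41, 72.3369) (41, 99) (0, 99)]  |A|=944.4689
4. ⊥bis P3·P2 via (8.965,43.855): [(0, 79.5915) (41, 72.3369) (41, 99) (0, 99)]  |A|=944.4689
5. canonical 4-gon: [(0, 79.5915) (41, 72.3369) (41, 99) (0, 99)]
6. shoelace: 944.4689

Area of P3's cell: 944.4689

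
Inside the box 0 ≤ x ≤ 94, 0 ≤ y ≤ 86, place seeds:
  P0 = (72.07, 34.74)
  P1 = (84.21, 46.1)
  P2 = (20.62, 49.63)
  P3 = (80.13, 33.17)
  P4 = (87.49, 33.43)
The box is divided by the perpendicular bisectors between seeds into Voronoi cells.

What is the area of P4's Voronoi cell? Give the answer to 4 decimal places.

Area of P4's cell: 394.2949

1. box [0,94]×[0,86]: [(0, 0) (94, 0) (94, 86) (0, 86)]
2. ⊥bis P4·P0 via (79.78,34.085): [(76.8843, 0) (94, 0) (94, 86) (84.1904, 86)]  |A|=1157.7862
3. ⊥bis P4·P1 via (85.85,39.765): [(80.1369, 38.286) (76.8843, 0) (94, 0) (94, 41.8749)]  |A|=617.9032
4. ⊥bis P4·P2 via (54.055,41.53): [(80.1369, 38.286) (76.8843, 0) (94, 0) (94, 41.8749)]  |A|=617.9032
5. ⊥bis P4·P3 via (83.81,33.3): [(83.6022, 39.1831) (84.9864, 0) (94, 0) (94, 41.8749)]  |A|=394.2949
6. canonical 4-gon: [(83.6022, 39.1831) (84.9864, 0) (94, 0) (94, 41.8749)]
7. shoelace: 394.2949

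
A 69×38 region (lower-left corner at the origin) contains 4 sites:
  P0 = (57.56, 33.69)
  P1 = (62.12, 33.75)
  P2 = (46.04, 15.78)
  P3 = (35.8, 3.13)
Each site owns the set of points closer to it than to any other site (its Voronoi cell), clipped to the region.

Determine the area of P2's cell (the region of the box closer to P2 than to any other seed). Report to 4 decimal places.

1. box [0,69]×[0,38]: [(0, 0) (69, 0) (69, 38) (0, 38)]
2. ⊥bis P2·P0 via (51.8,24.735): [(0, 0) (69, 0) (69, 13.6717) (31.1771, 38) (0, 38)]  |A|=2161.9159
3. ⊥bis P2·P1 via (54.08,24.765): [(0, 0) (69, 0) (69, 11.4142) (60.0279, 19.4427) (31.1771, 38) (0, 38)]  |A|=2151.7887
4. ⊥bis P2·P3 via (40.92,9.455): [(52.6002, 0) (69, 0) (69, 11.4142) (60.0279, 19.4427) (31.1771, 38) (5.6569, 38)]  |A|=1044.9031
5. canonical 6-gon: [(52.6002, 0) (69, 0) (69, 11.4142) (60.0279, 19.4427) (31.1771, 38) (5.6569, 38)]
6. shoelace: 1044.9031

Area of P2's cell: 1044.9031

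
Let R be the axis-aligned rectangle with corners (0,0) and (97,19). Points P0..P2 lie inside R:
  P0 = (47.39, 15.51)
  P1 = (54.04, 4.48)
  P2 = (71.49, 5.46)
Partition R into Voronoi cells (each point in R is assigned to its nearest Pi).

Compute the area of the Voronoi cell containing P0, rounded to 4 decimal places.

Area of P0's cell: 945.1356

1. box [0,97]×[0,19]: [(0, 0) (97, 0) (97, 19) (0, 19)]
2. ⊥bis P0·P1 via (50.715,9.995): [(0, 0) (34.1368, 0) (65.6511, 19) (0, 19)]  |A|=947.9854
3. ⊥bis P0·P2 via (59.44,10.485): [(0, 0) (34.1368, 0) (62.0974, 16.8575) (62.9909, 19) (0, 19)]  |A|=945.1356
4. canonical 5-gon: [(0, 0) (34.1368, 0) (62.0974, 16.8575) (62.9909, 19) (0, 19)]
5. shoelace: 945.1356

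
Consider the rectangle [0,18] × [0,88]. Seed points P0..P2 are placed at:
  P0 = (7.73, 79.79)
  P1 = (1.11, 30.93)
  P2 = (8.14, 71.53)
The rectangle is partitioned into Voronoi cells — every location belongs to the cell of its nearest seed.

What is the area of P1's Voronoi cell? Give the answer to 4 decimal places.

Area of P1's cell: 908.5042

1. box [0,18]×[0,88]: [(0, 0) (18, 0) (18, 88) (0, 88)]
2. ⊥bis P1·P0 via (4.42,55.36): [(0, 55.9589) (0, 0) (18, 0) (18, 53.5201)]  |A|=985.3103
3. ⊥bis P1·P2 via (4.625,51.23): [(0, 52.0308) (0, 0) (18, 0) (18, 48.9141)]  |A|=908.5042
4. canonical 4-gon: [(0, 52.0308) (0, 0) (18, 0) (18, 48.9141)]
5. shoelace: 908.5042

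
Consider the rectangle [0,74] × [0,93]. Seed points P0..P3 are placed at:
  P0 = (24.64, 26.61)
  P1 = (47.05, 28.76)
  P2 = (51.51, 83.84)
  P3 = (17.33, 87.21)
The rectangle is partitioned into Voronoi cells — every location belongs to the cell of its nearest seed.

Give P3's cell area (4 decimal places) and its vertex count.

Area of P3's cell: 1224.2905 (4 vertices)

1. box [0,74]×[0,93]: [(0, 0) (74, 0) (74, 93) (0, 93)]
2. ⊥bis P3·P0 via (20.985,56.91): [(0, 54.3786) (74, 63.305) (74, 93) (0, 93)]  |A|=2527.7037
3. ⊥bis P3·P1 via (32.19,57.985): [(0, 54.3786) (32.9032, 58.3477) (74, 79.2441) (74, 93) (0, 93)]  |A|=2200.1823
4. ⊥bis P3·P2 via (34.42,85.525): [(0, 54.3786) (31.7264, 58.2057) (35.157, 93) (0, 93)]  |A|=1224.2905
5. canonical 4-gon: [(0, 54.3786) (31.7264, 58.2057) (35.157, 93) (0, 93)]
6. shoelace: 1224.2905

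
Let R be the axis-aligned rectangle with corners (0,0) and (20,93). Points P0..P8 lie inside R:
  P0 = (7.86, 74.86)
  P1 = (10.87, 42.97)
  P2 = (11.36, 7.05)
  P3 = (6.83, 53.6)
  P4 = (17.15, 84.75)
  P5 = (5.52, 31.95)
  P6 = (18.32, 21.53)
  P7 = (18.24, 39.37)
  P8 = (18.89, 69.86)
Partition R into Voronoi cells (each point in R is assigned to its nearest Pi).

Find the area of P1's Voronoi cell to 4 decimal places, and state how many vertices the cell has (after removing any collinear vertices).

1. box [0,20]×[0,93]: [(0, 0) (20, 0) (20, 93) (0, 93)]
2. ⊥bis P1·P0 via (9.365,58.915): [(0, 58.0311) (0, 0) (20, 0) (20, 59.9188)]  |A|=1179.4987
3. ⊥bis P1·P2 via (11.115,25.01): [(0, 58.0311) (0, 24.8584) (20, 25.1312) (20, 59.9188)]  |A|=679.6029
4. ⊥bis P1·P3 via (8.85,48.285): [(0, 44.9215) (0, 24.8584) (20, 25.1312) (20, 52.5226)]  |A|=474.5455
5. ⊥bis P1·P4 via (14.01,63.86): [(0, 44.9215) (0, 24.8584) (20, 25.1312) (20, 52.5226)]  |A|=474.5455
6. ⊥bis P1·P5 via (8.195,37.46): [(0, 44.9215) (0, 41.4385) (20, 31.7289) (20, 52.5226)]  |A|=242.7672
7. ⊥bis P1·P6 via (14.595,32.25): [(0, 44.9215) (0, 41.4385) (17.1196, 33.1273) (20, 34.1281) (20, 52.5226)]  |A|=239.3118
8. ⊥bis P1·P7 via (14.555,41.17): [(0, 44.9215) (0, 41.4385) (11.871, 35.6753) (20, 52.3171) (20, 52.5226)]  |A|=159.0868
9. ⊥bis P1·P8 via (14.88,56.415): [(0, 44.9215) (0, 41.4385) (11.871, 35.6753) (20, 52.3171) (20, 52.5226)]  |A|=159.0868
10. canonical 5-gon: [(0, 44.9215) (0, 41.4385) (11.871, 35.6753) (20, 52.3171) (20, 52.5226)]
11. shoelace: 159.0868

Area of P1's cell: 159.0868 (5 vertices)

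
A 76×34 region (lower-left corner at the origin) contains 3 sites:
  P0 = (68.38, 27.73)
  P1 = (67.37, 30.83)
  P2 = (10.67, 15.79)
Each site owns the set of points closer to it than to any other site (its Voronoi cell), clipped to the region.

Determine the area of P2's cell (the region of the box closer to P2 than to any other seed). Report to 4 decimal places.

Area of P2's cell: 1371.7383

1. box [0,76]×[0,34]: [(0, 0) (76, 0) (76, 34) (0, 34)]
2. ⊥bis P2·P0 via (39.525,21.76): [(0, 0) (44.0271, 0) (36.9926, 34) (0, 34)]  |A|=1377.3341
3. ⊥bis P2·P1 via (39.02,23.31): [(0, 0) (44.0271, 0) (39.8577, 20.1518) (36.1844, 34) (0, 34)]  |A|=1371.7383
4. canonical 5-gon: [(0, 0) (44.0271, 0) (39.8577, 20.1518) (36.1844, 34) (0, 34)]
5. shoelace: 1371.7383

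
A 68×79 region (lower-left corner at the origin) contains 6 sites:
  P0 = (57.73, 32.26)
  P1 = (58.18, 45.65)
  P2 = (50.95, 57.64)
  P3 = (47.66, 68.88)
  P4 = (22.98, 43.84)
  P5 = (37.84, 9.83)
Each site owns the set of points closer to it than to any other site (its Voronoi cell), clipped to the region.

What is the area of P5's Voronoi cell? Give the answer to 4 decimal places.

Area of P5's cell: 1322.8327

1. box [0,68]×[0,79]: [(0, 0) (68, 0) (68, 79) (0, 79)]
2. ⊥bis P5·P0 via (47.785,21.045): [(0, 63.4188) (0, 0) (68, 0) (68, 3.1192)]  |A|=2262.29
3. ⊥bis P5·P1 via (48.01,27.74): [(26.3916, 40.0158) (0, 55.002) (0, 0) (68, 0) (68, 3.1192)]  |A|=2151.2233
4. ⊥bis P5·P2 via (44.395,33.735): [(28.5858, 38.07) (0, 45.9086) (0, 0) (68, 0) (68, 3.1192)]  |A|=2012.0183
5. ⊥bis P5·P3 via (42.75,39.355): [(28.5858, 38.07) (0, 45.9086) (0, 0) (68, 0) (68, 3.1192)]  |A|=2012.0183
6. ⊥bis P5·P4 via (30.41,26.835): [(37.6756, 30.0096) (0, 13.5479) (0, 0) (68, 0) (68, 3.1192)]  |A|=1322.8327
7. canonical 5-gon: [(37.6756, 30.0096) (0, 13.5479) (0, 0) (68, 0) (68, 3.1192)]
8. shoelace: 1322.8327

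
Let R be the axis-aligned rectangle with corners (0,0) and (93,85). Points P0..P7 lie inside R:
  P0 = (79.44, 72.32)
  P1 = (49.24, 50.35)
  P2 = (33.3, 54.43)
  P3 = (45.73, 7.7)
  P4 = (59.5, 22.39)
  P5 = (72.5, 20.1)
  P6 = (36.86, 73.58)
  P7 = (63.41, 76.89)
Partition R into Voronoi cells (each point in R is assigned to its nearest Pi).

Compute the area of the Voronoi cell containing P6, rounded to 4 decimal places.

1. box [0,93]×[0,85]: [(0, 0) (93, 0) (93, 85) (0, 85)]
2. ⊥bis P6·P0 via (58.15,72.95): [(0, 0) (55.9913, 0) (58.5066, 85) (0, 85)]  |A|=4866.1602
3. ⊥bis P6·P1 via (43.05,61.965): [(0, 39.0223) (58.0617, 69.9652) (58.5066, 85) (0, 85)]  |A|=1774.5887
4. ⊥bis P6·P2 via (35.08,64.005): [(0, 70.5264) (43.8268, 62.379) (58.0617, 69.9652) (58.5066, 85) (0, 85)]  |A|=1084.2271
5. ⊥bis P6·P3 via (41.295,40.64): [(0, 70.5264) (43.8268, 62.379) (58.0617, 69.9652) (58.5066, 85) (0, 85)]  |A|=1084.2271
6. ⊥bis P6·P4 via (48.18,47.985): [(0, 70.5264) (43.8268, 62.379) (58.0617, 69.9652) (58.5066, 85) (0, 85)]  |A|=1084.2271
7. ⊥bis P6·P5 via (54.68,46.84): [(0, 70.5264) (43.8268, 62.379) (58.0617, 69.9652) (58.5066, 85) (0, 85)]  |A|=1084.2271
8. ⊥bis P6·P7 via (50.135,75.235): [(0, 70.5264) (43.8268, 62.379) (51.2449, 66.3323) (48.9176, 85) (0, 85)]  |A|=944.2888
9. canonical 5-gon: [(0, 70.5264) (43.8268, 62.379) (51.2449, 66.3323) (48.9176, 85) (0, 85)]
10. shoelace: 944.2888

Area of P6's cell: 944.2888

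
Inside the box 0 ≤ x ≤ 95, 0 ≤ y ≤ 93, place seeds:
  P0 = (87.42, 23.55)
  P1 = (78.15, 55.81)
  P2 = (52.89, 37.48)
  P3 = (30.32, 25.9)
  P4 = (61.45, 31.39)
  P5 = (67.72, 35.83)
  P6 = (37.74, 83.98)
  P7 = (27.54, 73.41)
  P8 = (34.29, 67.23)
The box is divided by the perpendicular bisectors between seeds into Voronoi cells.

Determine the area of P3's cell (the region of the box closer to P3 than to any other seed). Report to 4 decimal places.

1. box [0,95]×[0,93]: [(0, 0) (95, 0) (95, 93) (0, 93)]
2. ⊥bis P3·P0 via (58.87,24.725): [(0, 0) (57.8524, 0) (61.6799, 93) (0, 93)]  |A|=5558.2537
3. ⊥bis P3·P1 via (54.235,40.855): [(0, 0) (57.8524, 0) (59.2066, 32.9047) (21.6267, 93) (0, 93)]  |A|=4354.7473
4. ⊥bis P3·P2 via (41.605,31.69): [(0, 0) (57.8524, 0) (57.8533, 0.0213) (10.1487, 93) (0, 93)]  |A|=3162.5976
5. ⊥bis P3·P4 via (45.885,28.645): [(0, 0) (50.9368, 0) (47.3084, 20.5737) (10.1487, 93) (0, 93)]  |A|=3091.3359
6. ⊥bis P3·P5 via (49.02,30.865): [(0, 0) (50.9368, 0) (47.3084, 20.5737) (10.1487, 93) (0, 93)]  |A|=3091.3359
7. ⊥bis P3·P6 via (34.03,54.94): [(0, 59.2875) (0, 0) (50.9368, 0) (47.3084, 20.5737) (29.3707, 55.5352)]  |A|=2406.1475
8. ⊥bis P3·P7 via (28.93,49.655): [(0, 47.9622) (0, 0) (50.9368, 0) (47.3084, 20.5737) (32.2869, 49.8514)]  |A|=2145.3202
9. ⊥bis P3·P8 via (32.305,46.565): [(11.0364, 48.608) (0, 47.9622) (0, 0) (50.9368, 0) (47.3084, 20.5737) (34.0595, 46.3965)]  |A|=2107.5083
10. canonical 6-gon: [(11.0364, 48.608) (0, 47.9622) (0, 0) (50.9368, 0) (47.3084, 20.5737) (34.0595, 46.3965)]
11. shoelace: 2107.5083

Area of P3's cell: 2107.5083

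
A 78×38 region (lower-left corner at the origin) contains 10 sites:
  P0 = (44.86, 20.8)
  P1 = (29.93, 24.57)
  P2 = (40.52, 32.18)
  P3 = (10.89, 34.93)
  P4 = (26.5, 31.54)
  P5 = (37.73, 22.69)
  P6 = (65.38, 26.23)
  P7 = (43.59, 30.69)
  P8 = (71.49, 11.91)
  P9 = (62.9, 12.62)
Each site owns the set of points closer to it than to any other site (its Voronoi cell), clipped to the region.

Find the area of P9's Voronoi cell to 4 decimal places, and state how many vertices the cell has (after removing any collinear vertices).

Area of P9's cell: 321.8466 (4 vertices)

1. box [0,78]×[0,38]: [(0, 0) (78, 0) (78, 38) (0, 38)]
2. ⊥bis P9·P0 via (53.88,16.71): [(46.3031, 0) (78, 0) (78, 38) (63.5337, 38)]  |A|=877.1019
3. ⊥bis P9·P1 via (46.415,18.595): [(46.3031, 0) (78, 0) (78, 38) (63.5337, 38)]  |A|=877.1019
4. ⊥bis P9·P2 via (51.71,22.4): [(61.5815, 33.6947) (46.3031, 0) (78, 0) (78, 38) (65.3443, 38)]  |A|=873.2042
5. ⊥bis P9·P3 via (36.895,23.775): [(61.5815, 33.6947) (46.3031, 0) (78, 0) (78, 38) (65.3443, 38)]  |A|=873.2042
6. ⊥bis P9·P4 via (44.7,22.08): [(61.5815, 33.6947) (46.3031, 0) (78, 0) (78, 38) (65.3443, 38)]  |A|=873.2042
7. ⊥bis P9·P5 via (50.315,17.655): [(61.5815, 33.6947) (46.3031, 0) (78, 0) (78, 38) (65.3443, 38)]  |A|=873.2042
8. ⊥bis P9·P6 via (64.14,19.425): [(55.8002, 20.9447) (46.3031, 0) (78, 0) (78, 16.8994)]  |A|=519.5235
9. ⊥bis P9·P7 via (53.245,21.655): [(55.8002, 20.9447) (46.3031, 0) (78, 0) (78, 16.8994)]  |A|=519.5235
10. ⊥bis P9·P8 via (67.195,12.265): [(67.7327, 18.7703) (55.8002, 20.9447) (46.3031, 0) (66.1812, 0)]  |A|=321.8466
11. canonical 4-gon: [(67.7327, 18.7703) (55.8002, 20.9447) (46.3031, 0) (66.1812, 0)]
12. shoelace: 321.8466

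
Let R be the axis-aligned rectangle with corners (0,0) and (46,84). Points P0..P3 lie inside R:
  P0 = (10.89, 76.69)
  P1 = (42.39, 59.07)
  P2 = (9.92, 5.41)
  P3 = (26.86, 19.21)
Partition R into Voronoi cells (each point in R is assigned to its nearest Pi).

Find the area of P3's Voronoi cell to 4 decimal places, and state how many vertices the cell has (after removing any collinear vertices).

1. box [0,46]×[0,84]: [(0, 0) (46, 0) (46, 84) (0, 84)]
2. ⊥bis P3·P0 via (18.875,47.95): [(0, 42.7058) (0, 0) (46, 0) (46, 55.4863)]  |A|=2258.4193
3. ⊥bis P3·P1 via (34.625,39.14): [(14.8693, 46.8371) (0, 42.7058) (0, 0) (46, 0) (46, 34.7081)]  |A|=1935.0004
4. ⊥bis P3·P2 via (18.39,12.31): [(14.8693, 46.8371) (0, 42.7058) (0, 34.8844) (28.4182, 0) (46, 0) (46, 34.7081)]  |A|=1439.3243
5. canonical 6-gon: [(14.8693, 46.8371) (0, 42.7058) (0, 34.8844) (28.4182, 0) (46, 0) (46, 34.7081)]
6. shoelace: 1439.3243

Area of P3's cell: 1439.3243 (6 vertices)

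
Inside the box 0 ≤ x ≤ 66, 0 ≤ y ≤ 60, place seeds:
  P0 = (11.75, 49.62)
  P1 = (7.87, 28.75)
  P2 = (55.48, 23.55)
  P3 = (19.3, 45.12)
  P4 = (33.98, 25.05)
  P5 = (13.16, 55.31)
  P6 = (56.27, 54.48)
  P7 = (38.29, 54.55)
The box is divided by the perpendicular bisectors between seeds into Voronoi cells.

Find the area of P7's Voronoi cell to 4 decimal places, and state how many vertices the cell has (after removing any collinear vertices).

Area of P7's cell: 377.1208 (6 vertices)

1. box [0,66]×[0,60]: [(0, 0) (66, 0) (66, 60) (0, 60)]
2. ⊥bis P7·P0 via (25.02,52.085): [(34.6952, 0) (66, 0) (66, 60) (23.5497, 60)]  |A|=2212.6529
3. ⊥bis P7·P1 via (23.08,41.65): [(28.046, 35.7947) (58.4045, 0) (66, 0) (66, 60) (23.5497, 60)]  |A|=1788.3197
4. ⊥bis P7·P2 via (46.885,39.05): [(28.046, 35.7947) (32.1942, 30.9037) (66, 49.6496) (66, 60) (23.5497, 60)]  |A|=831.7328
5. ⊥bis P7·P3 via (28.795,49.835): [(36.9, 33.5132) (66, 49.6496) (66, 60) (23.7473, 60)]  |A|=710.1684
6. ⊥bis P7·P4 via (36.135,39.8): [(33.5938, 40.1713) (45.7138, 38.4005) (66, 49.6496) (66, 60) (23.7473, 60)]  |A|=672.7477
7. ⊥bis P7·P5 via (25.725,54.93): [(25.756, 55.9549) (33.5938, 40.1713) (45.7138, 38.4005) (66, 49.6496) (66, 60) (25.8783, 60)]  |A|=668.4375
8. ⊥bis P7·P6 via (47.28,54.515): [(25.756, 55.9549) (33.5938, 40.1713) (45.7138, 38.4005) (47.2205, 39.236) (47.3014, 60) (25.8783, 60)]  |A|=377.1208
9. canonical 6-gon: [(25.756, 55.9549) (33.5938, 40.1713) (45.7138, 38.4005) (47.2205, 39.236) (47.3014, 60) (25.8783, 60)]
10. shoelace: 377.1208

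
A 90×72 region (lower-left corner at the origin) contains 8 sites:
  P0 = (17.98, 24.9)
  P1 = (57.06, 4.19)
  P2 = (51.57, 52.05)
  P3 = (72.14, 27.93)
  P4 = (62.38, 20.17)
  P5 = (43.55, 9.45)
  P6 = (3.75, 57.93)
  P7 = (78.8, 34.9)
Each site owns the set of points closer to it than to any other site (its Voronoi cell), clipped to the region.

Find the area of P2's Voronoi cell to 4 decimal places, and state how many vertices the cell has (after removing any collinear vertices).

Area of P2's cell: 1563.6948 (7 vertices)

1. box [0,90]×[0,72]: [(0, 0) (90, 0) (90, 72) (0, 72)]
2. ⊥bis P2·P0 via (34.775,38.475): [(65.8734, 0) (90, 0) (90, 72) (7.6775, 72)]  |A|=3832.1652
3. ⊥bis P2·P1 via (54.315,28.12): [(44.0925, 26.9474) (90, 32.2134) (90, 72) (7.6775, 72)]  |A|=2767.6726
4. ⊥bis P2·P3 via (61.855,39.99): [(44.0925, 26.9474) (46.9452, 27.2746) (90, 63.9926) (90, 72) (7.6775, 72)]  |A|=2083.5489
5. ⊥bis P2·P4 via (56.975,36.11): [(41.0509, 30.7104) (57.5234, 36.296) (90, 63.9926) (90, 72) (7.6775, 72)]  |A|=2032.9245
6. ⊥bis P2·P5 via (47.56,30.75): [(39.8449, 32.2025) (43.4498, 31.5238) (57.5234, 36.296) (90, 63.9926) (90, 72) (7.6775, 72)]  |A|=2030.6445
7. ⊥bis P2·P6 via (27.66,54.99): [(26.8369, 48.296) (39.8449, 32.2025) (43.4498, 31.5238) (57.5234, 36.296) (90, 63.9926) (90, 72) (29.7516, 72)]  |A|=1769.0233
8. ⊥bis P2·P7 via (65.185,43.475): [(26.8369, 48.296) (39.8449, 32.2025) (43.4498, 31.5238) (57.5234, 36.296) (64.3072, 42.0813) (83.1506, 72) (29.7516, 72)]  |A|=1563.6948
9. canonical 7-gon: [(26.8369, 48.296) (39.8449, 32.2025) (43.4498, 31.5238) (57.5234, 36.296) (64.3072, 42.0813) (83.1506, 72) (29.7516, 72)]
10. shoelace: 1563.6948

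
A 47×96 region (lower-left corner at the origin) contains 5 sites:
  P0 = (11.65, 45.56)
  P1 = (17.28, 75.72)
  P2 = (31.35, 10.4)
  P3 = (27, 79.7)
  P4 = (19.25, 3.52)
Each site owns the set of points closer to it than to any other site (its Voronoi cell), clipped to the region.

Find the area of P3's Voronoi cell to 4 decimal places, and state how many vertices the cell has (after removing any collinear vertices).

1. box [0,47]×[0,96]: [(0, 0) (47, 0) (47, 96) (0, 96)]
2. ⊥bis P3·P0 via (19.325,62.63): [(0, 71.3189) (47, 50.1868) (47, 96) (0, 96)]  |A|=1656.6165
3. ⊥bis P3·P1 via (22.14,77.71): [(30.3432, 57.676) (47, 50.1868) (47, 96) (14.6509, 96)]  |A|=1001.424
4. ⊥bis P3·P2 via (29.175,45.05): [(30.3432, 57.676) (47, 50.1868) (47, 96) (14.6509, 96)]  |A|=1001.424
5. ⊥bis P3·P4 via (23.125,41.61): [(30.3432, 57.676) (47, 50.1868) (47, 96) (14.6509, 96)]  |A|=1001.424
6. canonical 4-gon: [(30.3432, 57.676) (47, 50.1868) (47, 96) (14.6509, 96)]
7. shoelace: 1001.424

Area of P3's cell: 1001.4240 (4 vertices)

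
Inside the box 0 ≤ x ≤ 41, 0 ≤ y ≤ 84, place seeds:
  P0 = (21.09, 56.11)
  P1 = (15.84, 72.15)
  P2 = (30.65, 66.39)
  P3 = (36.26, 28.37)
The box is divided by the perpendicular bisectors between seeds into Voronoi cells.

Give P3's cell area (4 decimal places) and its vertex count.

1. box [0,41]×[0,84]: [(0, 0) (41, 0) (41, 84) (0, 84)]
2. ⊥bis P3·P0 via (28.675,42.24): [(0, 26.5587) (0, 0) (41, 0) (41, 48.9801)]  |A|=1548.5449
3. ⊥bis P3·P1 via (26.05,50.26): [(0, 26.5587) (0, 0) (41, 0) (41, 48.9801)]  |A|=1548.5449
4. ⊥bis P3·P2 via (33.455,47.38): [(39.7809, 48.3134) (0, 26.5587) (0, 0) (41, 0) (41, 48.4933)]  |A|=1548.2482
5. canonical 5-gon: [(39.7809, 48.3134) (0, 26.5587) (0, 0) (41, 0) (41, 48.4933)]
6. shoelace: 1548.2482

Area of P3's cell: 1548.2482 (5 vertices)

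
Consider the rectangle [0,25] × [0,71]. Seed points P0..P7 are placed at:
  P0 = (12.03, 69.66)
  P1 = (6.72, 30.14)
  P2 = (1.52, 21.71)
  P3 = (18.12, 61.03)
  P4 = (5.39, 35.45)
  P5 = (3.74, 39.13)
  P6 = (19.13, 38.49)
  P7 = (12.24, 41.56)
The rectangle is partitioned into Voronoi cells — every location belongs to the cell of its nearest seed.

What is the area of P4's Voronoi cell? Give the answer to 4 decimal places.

1. box [0,25]×[0,71]: [(0, 0) (25, 0) (25, 71) (0, 71)]
2. ⊥bis P4·P0 via (8.71,52.555): [(0, 54.2456) (0, 0) (25, 0) (25, 49.3932)]  |A|=1295.4845
3. ⊥bis P4·P1 via (6.055,32.795): [(0, 54.2456) (0, 31.2784) (25, 37.5402) (25, 49.3932)]  |A|=435.2524
4. ⊥bis P4·P2 via (3.455,28.58): [(0, 54.2456) (0, 31.2784) (25, 37.5402) (25, 49.3932)]  |A|=435.2524
5. ⊥bis P4·P3 via (11.755,48.24): [(0, 54.0899) (0, 31.2784) (25, 37.5402) (25, 41.6486)]  |A|=336.4991
6. ⊥bis P4·P5 via (4.565,37.29): [(19.922, 44.1756) (0, 35.2432) (0, 31.2784) (25, 37.5402) (25, 41.6486)]  |A|=148.7663
7. ⊥bis P4·P6 via (12.26,36.97): [(11.5011, 40.3999) (0, 35.2432) (0, 31.2784) (12.8094, 34.4868)]  |A|=62.7706
8. ⊥bis P4·P7 via (8.815,38.505): [(8.375, 38.9983) (0, 35.2432) (0, 31.2784) (12.4741, 34.4028)]  |A|=51.6684
9. canonical 4-gon: [(8.375, 38.9983) (0, 35.2432) (0, 31.2784) (12.4741, 34.4028)]
10. shoelace: 51.6684

Area of P4's cell: 51.6684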